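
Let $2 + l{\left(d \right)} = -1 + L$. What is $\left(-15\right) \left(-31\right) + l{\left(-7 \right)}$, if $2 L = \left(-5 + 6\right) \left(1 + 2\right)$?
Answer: $\frac{927}{2} \approx 463.5$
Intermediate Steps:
$L = \frac{3}{2}$ ($L = \frac{\left(-5 + 6\right) \left(1 + 2\right)}{2} = \frac{1 \cdot 3}{2} = \frac{1}{2} \cdot 3 = \frac{3}{2} \approx 1.5$)
$l{\left(d \right)} = - \frac{3}{2}$ ($l{\left(d \right)} = -2 + \left(-1 + \frac{3}{2}\right) = -2 + \frac{1}{2} = - \frac{3}{2}$)
$\left(-15\right) \left(-31\right) + l{\left(-7 \right)} = \left(-15\right) \left(-31\right) - \frac{3}{2} = 465 - \frac{3}{2} = \frac{927}{2}$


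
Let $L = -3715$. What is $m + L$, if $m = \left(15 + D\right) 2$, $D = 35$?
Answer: $-3615$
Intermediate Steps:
$m = 100$ ($m = \left(15 + 35\right) 2 = 50 \cdot 2 = 100$)
$m + L = 100 - 3715 = -3615$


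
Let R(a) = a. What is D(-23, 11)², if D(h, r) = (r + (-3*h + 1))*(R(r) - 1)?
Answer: 656100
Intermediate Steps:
D(h, r) = (-1 + r)*(1 + r - 3*h) (D(h, r) = (r + (-3*h + 1))*(r - 1) = (r + (1 - 3*h))*(-1 + r) = (1 + r - 3*h)*(-1 + r) = (-1 + r)*(1 + r - 3*h))
D(-23, 11)² = (-1 + 11² + 3*(-23) - 3*(-23)*11)² = (-1 + 121 - 69 + 759)² = 810² = 656100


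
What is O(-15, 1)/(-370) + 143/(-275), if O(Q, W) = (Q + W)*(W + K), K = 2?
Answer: -376/925 ≈ -0.40649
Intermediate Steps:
O(Q, W) = (2 + W)*(Q + W) (O(Q, W) = (Q + W)*(W + 2) = (Q + W)*(2 + W) = (2 + W)*(Q + W))
O(-15, 1)/(-370) + 143/(-275) = (1² + 2*(-15) + 2*1 - 15*1)/(-370) + 143/(-275) = (1 - 30 + 2 - 15)*(-1/370) + 143*(-1/275) = -42*(-1/370) - 13/25 = 21/185 - 13/25 = -376/925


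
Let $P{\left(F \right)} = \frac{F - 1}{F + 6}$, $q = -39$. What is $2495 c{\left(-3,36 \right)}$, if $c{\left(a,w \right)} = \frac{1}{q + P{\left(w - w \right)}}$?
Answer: $- \frac{2994}{47} \approx -63.702$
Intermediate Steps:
$P{\left(F \right)} = \frac{-1 + F}{6 + F}$
$c{\left(a,w \right)} = - \frac{6}{235}$ ($c{\left(a,w \right)} = \frac{1}{-39 + \frac{-1 + \left(w - w\right)}{6 + \left(w - w\right)}} = \frac{1}{-39 + \frac{-1 + 0}{6 + 0}} = \frac{1}{-39 + \frac{1}{6} \left(-1\right)} = \frac{1}{-39 - \frac{1}{6}} = \frac{1}{- \frac{235}{6}} = - \frac{6}{235}$)
$2495 c{\left(-3,36 \right)} = 2495 \left(- \frac{6}{235}\right) = - \frac{2994}{47}$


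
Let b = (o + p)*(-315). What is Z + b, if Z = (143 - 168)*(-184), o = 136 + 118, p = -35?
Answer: -64385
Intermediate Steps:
o = 254
Z = 4600 (Z = -25*(-184) = 4600)
b = -68985 (b = (254 - 35)*(-315) = 219*(-315) = -68985)
Z + b = 4600 - 68985 = -64385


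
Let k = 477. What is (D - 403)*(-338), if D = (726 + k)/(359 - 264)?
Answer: 12533716/95 ≈ 1.3193e+5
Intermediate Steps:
D = 1203/95 (D = (726 + 477)/(359 - 264) = 1203/95 ≈ 12.663)
(D - 403)*(-338) = (1203/95 - 403)*(-338) = -37082/95*(-338) = 12533716/95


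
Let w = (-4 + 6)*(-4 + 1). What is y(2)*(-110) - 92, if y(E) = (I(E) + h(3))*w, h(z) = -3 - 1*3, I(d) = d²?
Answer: -1412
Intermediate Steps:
w = -6 (w = 2*(-3) = -6)
h(z) = -6 (h(z) = -3 - 3 = -6)
y(E) = 36 - 6*E² (y(E) = (E² - 6)*(-6) = (-6 + E²)*(-6) = 36 - 6*E²)
y(2)*(-110) - 92 = (36 - 6*2²)*(-110) - 92 = (36 - 6*4)*(-110) - 92 = (36 - 24)*(-110) - 92 = 12*(-110) - 92 = -1320 - 92 = -1412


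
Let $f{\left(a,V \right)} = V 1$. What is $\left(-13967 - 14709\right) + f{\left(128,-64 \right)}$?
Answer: $-28740$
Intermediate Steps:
$f{\left(a,V \right)} = V$
$\left(-13967 - 14709\right) + f{\left(128,-64 \right)} = \left(-13967 - 14709\right) - 64 = -28676 - 64 = -28740$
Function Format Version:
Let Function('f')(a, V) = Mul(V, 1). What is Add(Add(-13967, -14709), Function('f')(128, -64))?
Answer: -28740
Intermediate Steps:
Function('f')(a, V) = V
Add(Add(-13967, -14709), Function('f')(128, -64)) = Add(Add(-13967, -14709), -64) = Add(-28676, -64) = -28740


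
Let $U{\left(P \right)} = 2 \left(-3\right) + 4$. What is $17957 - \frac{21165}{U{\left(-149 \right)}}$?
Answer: $\frac{57079}{2} \approx 28540.0$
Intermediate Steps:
$U{\left(P \right)} = -2$ ($U{\left(P \right)} = -6 + 4 = -2$)
$17957 - \frac{21165}{U{\left(-149 \right)}} = 17957 - \frac{21165}{-2} = 17957 - 21165 \left(- \frac{1}{2}\right) = 17957 - - \frac{21165}{2} = 17957 + \frac{21165}{2} = \frac{57079}{2}$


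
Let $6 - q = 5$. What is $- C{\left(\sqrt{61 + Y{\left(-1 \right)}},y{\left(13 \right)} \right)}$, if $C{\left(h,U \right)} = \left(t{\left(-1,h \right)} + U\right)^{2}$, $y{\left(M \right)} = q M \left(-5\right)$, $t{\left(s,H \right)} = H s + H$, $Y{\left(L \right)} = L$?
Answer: $-4225$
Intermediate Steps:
$q = 1$ ($q = 6 - 5 = 1$)
$t{\left(s,H \right)} = H + H s$
$y{\left(M \right)} = - 5 M$ ($y{\left(M \right)} = 1 M \left(-5\right) = M \left(-5\right) = - 5 M$)
$C{\left(h,U \right)} = U^{2}$ ($C{\left(h,U \right)} = \left(h \left(1 - 1\right) + U\right)^{2} = \left(h 0 + U\right)^{2} = \left(0 + U\right)^{2} = U^{2}$)
$- C{\left(\sqrt{61 + Y{\left(-1 \right)}},y{\left(13 \right)} \right)} = - \left(\left(-5\right) 13\right)^{2} = - \left(-65\right)^{2} = \left(-1\right) 4225 = -4225$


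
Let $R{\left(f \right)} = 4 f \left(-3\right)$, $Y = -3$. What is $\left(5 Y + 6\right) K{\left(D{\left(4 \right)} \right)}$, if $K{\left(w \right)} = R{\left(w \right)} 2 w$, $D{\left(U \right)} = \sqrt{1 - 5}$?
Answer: $-864$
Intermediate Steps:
$R{\left(f \right)} = - 12 f$
$D{\left(U \right)} = 2 i$ ($D{\left(U \right)} = \sqrt{-4} = 2 i$)
$K{\left(w \right)} = - 24 w^{2}$ ($K{\left(w \right)} = - 12 w 2 w = - 24 w w = - 24 w^{2}$)
$\left(5 Y + 6\right) K{\left(D{\left(4 \right)} \right)} = \left(5 \left(-3\right) + 6\right) \left(- 24 \left(2 i\right)^{2}\right) = \left(-15 + 6\right) \left(\left(-24\right) \left(-4\right)\right) = \left(-9\right) 96 = -864$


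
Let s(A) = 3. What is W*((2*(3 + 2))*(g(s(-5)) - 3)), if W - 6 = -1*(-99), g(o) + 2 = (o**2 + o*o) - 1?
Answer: 12600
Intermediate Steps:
g(o) = -3 + 2*o**2 (g(o) = -2 + ((o**2 + o*o) - 1) = -2 + ((o**2 + o**2) - 1) = -2 + (2*o**2 - 1) = -2 + (-1 + 2*o**2) = -3 + 2*o**2)
W = 105 (W = 6 - 1*(-99) = 6 + 99 = 105)
W*((2*(3 + 2))*(g(s(-5)) - 3)) = 105*((2*(3 + 2))*((-3 + 2*3**2) - 3)) = 105*((2*5)*((-3 + 2*9) - 3)) = 105*(10*((-3 + 18) - 3)) = 105*(10*(15 - 3)) = 105*(10*12) = 105*120 = 12600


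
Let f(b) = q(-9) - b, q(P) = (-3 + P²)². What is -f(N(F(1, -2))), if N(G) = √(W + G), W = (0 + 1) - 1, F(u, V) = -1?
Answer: -6084 + I ≈ -6084.0 + 1.0*I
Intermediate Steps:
W = 0 (W = 1 - 1 = 0)
N(G) = √G (N(G) = √(0 + G) = √G)
f(b) = 6084 - b (f(b) = (-3 + (-9)²)² - b = (-3 + 81)² - b = 78² - b = 6084 - b)
-f(N(F(1, -2))) = -(6084 - √(-1)) = -(6084 - I) = -6084 + I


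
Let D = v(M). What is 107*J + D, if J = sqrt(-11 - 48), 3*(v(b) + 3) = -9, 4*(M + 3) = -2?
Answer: -6 + 107*I*sqrt(59) ≈ -6.0 + 821.88*I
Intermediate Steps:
M = -7/2 (M = -3 + (1/4)*(-2) = -3 - 1/2 = -7/2 ≈ -3.5000)
v(b) = -6 (v(b) = -3 + (1/3)*(-9) = -3 - 3 = -6)
D = -6
J = I*sqrt(59) (J = sqrt(-59) = I*sqrt(59) ≈ 7.6811*I)
107*J + D = 107*(I*sqrt(59)) - 6 = 107*I*sqrt(59) - 6 = -6 + 107*I*sqrt(59)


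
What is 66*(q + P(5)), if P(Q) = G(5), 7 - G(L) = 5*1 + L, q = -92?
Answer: -6270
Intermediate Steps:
G(L) = 2 - L (G(L) = 7 - (5*1 + L) = 7 - (5 + L) = 7 + (-5 - L) = 2 - L)
P(Q) = -3 (P(Q) = 2 - 1*5 = 2 - 5 = -3)
66*(q + P(5)) = 66*(-92 - 3) = 66*(-95) = -6270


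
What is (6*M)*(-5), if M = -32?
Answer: 960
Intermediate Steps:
(6*M)*(-5) = (6*(-32))*(-5) = -192*(-5) = 960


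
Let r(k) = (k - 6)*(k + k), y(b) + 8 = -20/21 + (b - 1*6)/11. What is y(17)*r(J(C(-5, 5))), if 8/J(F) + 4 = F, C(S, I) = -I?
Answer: -165664/1701 ≈ -97.392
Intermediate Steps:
y(b) = -2194/231 + b/11 (y(b) = -8 + (-20/21 + (b - 1*6)/11) = -8 + (-20*1/21 + (b - 6)*(1/11)) = -8 + (-20/21 + (-6 + b)*(1/11)) = -8 + (-20/21 + (-6/11 + b/11)) = -8 + (-346/231 + b/11) = -2194/231 + b/11)
J(F) = 8/(-4 + F)
r(k) = 2*k*(-6 + k) (r(k) = (-6 + k)*(2*k) = 2*k*(-6 + k))
y(17)*r(J(C(-5, 5))) = (-2194/231 + (1/11)*17)*(2*(8/(-4 - 1*5))*(-6 + 8/(-4 - 1*5))) = (-2194/231 + 17/11)*(2*(8/(-4 - 5))*(-6 + 8/(-4 - 5))) = -334*8/(-9)*(-6 + 8/(-9))/21 = -334*8*(-⅑)*(-6 + 8*(-⅑))/21 = -334*(-8)*(-6 - 8/9)/(21*9) = -334*(-8)*(-62)/(21*9*9) = -167/21*992/81 = -165664/1701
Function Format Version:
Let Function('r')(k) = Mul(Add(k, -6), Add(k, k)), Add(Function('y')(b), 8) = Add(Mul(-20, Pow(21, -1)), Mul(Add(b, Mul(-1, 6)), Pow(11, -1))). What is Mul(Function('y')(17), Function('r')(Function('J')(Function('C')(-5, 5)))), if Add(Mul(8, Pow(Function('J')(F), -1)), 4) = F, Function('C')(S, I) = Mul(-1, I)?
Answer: Rational(-165664, 1701) ≈ -97.392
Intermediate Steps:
Function('y')(b) = Add(Rational(-2194, 231), Mul(Rational(1, 11), b)) (Function('y')(b) = Add(-8, Add(Mul(-20, Pow(21, -1)), Mul(Add(b, Mul(-1, 6)), Pow(11, -1)))) = Add(-8, Add(Mul(-20, Rational(1, 21)), Mul(Add(b, -6), Rational(1, 11)))) = Add(-8, Add(Rational(-20, 21), Mul(Add(-6, b), Rational(1, 11)))) = Add(-8, Add(Rational(-20, 21), Add(Rational(-6, 11), Mul(Rational(1, 11), b)))) = Add(-8, Add(Rational(-346, 231), Mul(Rational(1, 11), b))) = Add(Rational(-2194, 231), Mul(Rational(1, 11), b)))
Function('J')(F) = Mul(8, Pow(Add(-4, F), -1))
Function('r')(k) = Mul(2, k, Add(-6, k)) (Function('r')(k) = Mul(Add(-6, k), Mul(2, k)) = Mul(2, k, Add(-6, k)))
Mul(Function('y')(17), Function('r')(Function('J')(Function('C')(-5, 5)))) = Mul(Add(Rational(-2194, 231), Mul(Rational(1, 11), 17)), Mul(2, Mul(8, Pow(Add(-4, Mul(-1, 5)), -1)), Add(-6, Mul(8, Pow(Add(-4, Mul(-1, 5)), -1))))) = Mul(Add(Rational(-2194, 231), Rational(17, 11)), Mul(2, Mul(8, Pow(Add(-4, -5), -1)), Add(-6, Mul(8, Pow(Add(-4, -5), -1))))) = Mul(Rational(-167, 21), Mul(2, Mul(8, Pow(-9, -1)), Add(-6, Mul(8, Pow(-9, -1))))) = Mul(Rational(-167, 21), Mul(2, Mul(8, Rational(-1, 9)), Add(-6, Mul(8, Rational(-1, 9))))) = Mul(Rational(-167, 21), Mul(2, Rational(-8, 9), Add(-6, Rational(-8, 9)))) = Mul(Rational(-167, 21), Mul(2, Rational(-8, 9), Rational(-62, 9))) = Mul(Rational(-167, 21), Rational(992, 81)) = Rational(-165664, 1701)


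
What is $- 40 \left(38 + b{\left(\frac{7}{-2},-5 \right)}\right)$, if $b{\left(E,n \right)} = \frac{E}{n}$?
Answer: $-1548$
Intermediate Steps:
$- 40 \left(38 + b{\left(\frac{7}{-2},-5 \right)}\right) = - 40 \left(38 + \frac{7 \frac{1}{-2}}{-5}\right) = - 40 \left(38 + 7 \left(- \frac{1}{2}\right) \left(- \frac{1}{5}\right)\right) = - 40 \left(38 - - \frac{7}{10}\right) = - 40 \left(38 + \frac{7}{10}\right) = \left(-40\right) \frac{387}{10} = -1548$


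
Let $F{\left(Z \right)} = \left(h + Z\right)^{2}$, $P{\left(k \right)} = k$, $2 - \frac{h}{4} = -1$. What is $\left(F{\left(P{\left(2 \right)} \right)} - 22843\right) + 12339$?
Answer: $-10308$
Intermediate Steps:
$h = 12$ ($h = 8 - -4 = 8 + 4 = 12$)
$F{\left(Z \right)} = \left(12 + Z\right)^{2}$
$\left(F{\left(P{\left(2 \right)} \right)} - 22843\right) + 12339 = \left(\left(12 + 2\right)^{2} - 22843\right) + 12339 = \left(14^{2} - 22843\right) + 12339 = \left(196 - 22843\right) + 12339 = -22647 + 12339 = -10308$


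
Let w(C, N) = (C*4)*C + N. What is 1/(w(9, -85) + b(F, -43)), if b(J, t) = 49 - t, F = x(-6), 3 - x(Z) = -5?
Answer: 1/331 ≈ 0.0030211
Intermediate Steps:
w(C, N) = N + 4*C² (w(C, N) = (4*C)*C + N = 4*C² + N = N + 4*C²)
x(Z) = 8 (x(Z) = 3 - 1*(-5) = 3 + 5 = 8)
F = 8
1/(w(9, -85) + b(F, -43)) = 1/((-85 + 4*9²) + (49 - 1*(-43))) = 1/((-85 + 4*81) + (49 + 43)) = 1/((-85 + 324) + 92) = 1/(239 + 92) = 1/331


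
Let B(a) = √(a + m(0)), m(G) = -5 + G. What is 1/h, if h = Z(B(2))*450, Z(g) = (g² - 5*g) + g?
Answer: -1/8550 + 2*I*√3/12825 ≈ -0.00011696 + 0.00027011*I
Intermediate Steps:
B(a) = √(-5 + a) (B(a) = √(a + (-5 + 0)) = √(a - 5) = √(-5 + a))
Z(g) = g² - 4*g
h = 450*I*√3*(-4 + I*√3) (h = (√(-5 + 2)*(-4 + √(-5 + 2)))*450 = (√(-3)*(-4 + √(-3)))*450 = ((I*√3)*(-4 + I*√3))*450 = (I*√3*(-4 + I*√3))*450 = 450*I*√3*(-4 + I*√3) ≈ -1350.0 - 3117.7*I)
1/h = 1/(-1350 - 1800*I*√3)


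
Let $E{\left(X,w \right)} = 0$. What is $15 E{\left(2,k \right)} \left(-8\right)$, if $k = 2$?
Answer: $0$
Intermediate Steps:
$15 E{\left(2,k \right)} \left(-8\right) = 15 \cdot 0 \left(-8\right) = 0 \left(-8\right) = 0$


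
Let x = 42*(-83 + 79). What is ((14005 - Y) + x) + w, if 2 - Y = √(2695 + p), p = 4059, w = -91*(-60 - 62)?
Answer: 24937 + √6754 ≈ 25019.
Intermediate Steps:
w = 11102 (w = -91*(-122) = 11102)
Y = 2 - √6754 (Y = 2 - √(2695 + 4059) = 2 - √6754 ≈ -80.183)
x = -168 (x = 42*(-4) = -168)
((14005 - Y) + x) + w = ((14005 - (2 - √6754)) - 168) + 11102 = ((14005 + (-2 + √6754)) - 168) + 11102 = ((14003 + √6754) - 168) + 11102 = (13835 + √6754) + 11102 = 24937 + √6754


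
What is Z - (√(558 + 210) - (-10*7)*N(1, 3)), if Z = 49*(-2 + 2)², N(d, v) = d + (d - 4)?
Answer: 140 - 16*√3 ≈ 112.29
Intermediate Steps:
N(d, v) = -4 + 2*d (N(d, v) = d + (-4 + d) = -4 + 2*d)
Z = 0 (Z = 49*0² = 49*0 = 0)
Z - (√(558 + 210) - (-10*7)*N(1, 3)) = 0 - (√(558 + 210) - (-10*7)*(-4 + 2*1)) = 0 - (√768 - (-70)*(-4 + 2)) = 0 - (16*√3 - (-70)*(-2)) = 0 - (16*√3 - 1*140) = 0 - (16*√3 - 140) = 0 - (-140 + 16*√3) = 0 + (140 - 16*√3) = 140 - 16*√3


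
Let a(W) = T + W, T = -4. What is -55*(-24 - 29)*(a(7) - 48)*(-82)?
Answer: 10756350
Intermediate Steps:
a(W) = -4 + W
-55*(-24 - 29)*(a(7) - 48)*(-82) = -55*(-24 - 29)*((-4 + 7) - 48)*(-82) = -(-2915)*(3 - 48)*(-82) = -(-2915)*(-45)*(-82) = -55*2385*(-82) = -131175*(-82) = 10756350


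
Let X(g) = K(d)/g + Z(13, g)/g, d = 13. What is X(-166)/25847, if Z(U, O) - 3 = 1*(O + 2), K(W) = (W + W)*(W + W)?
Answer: -515/4290602 ≈ -0.00012003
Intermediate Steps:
K(W) = 4*W² (K(W) = (2*W)*(2*W) = 4*W²)
Z(U, O) = 5 + O (Z(U, O) = 3 + 1*(O + 2) = 3 + 1*(2 + O) = 3 + (2 + O) = 5 + O)
X(g) = 676/g + (5 + g)/g (X(g) = (4*13²)/g + (5 + g)/g = (4*169)/g + (5 + g)/g = 676/g + (5 + g)/g)
X(-166)/25847 = ((681 - 166)/(-166))/25847 = -1/166*515*(1/25847) = -515/166*1/25847 = -515/4290602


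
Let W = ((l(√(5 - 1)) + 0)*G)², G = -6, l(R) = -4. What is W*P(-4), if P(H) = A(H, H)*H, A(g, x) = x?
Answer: 9216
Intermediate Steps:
P(H) = H² (P(H) = H*H = H²)
W = 576 (W = ((-4 + 0)*(-6))² = (-4*(-6))² = 24² = 576)
W*P(-4) = 576*(-4)² = 576*16 = 9216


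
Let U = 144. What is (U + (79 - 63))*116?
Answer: 18560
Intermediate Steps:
(U + (79 - 63))*116 = (144 + (79 - 63))*116 = (144 + 16)*116 = 160*116 = 18560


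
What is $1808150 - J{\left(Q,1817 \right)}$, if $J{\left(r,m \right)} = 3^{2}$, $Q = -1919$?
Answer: $1808141$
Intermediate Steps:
$J{\left(r,m \right)} = 9$
$1808150 - J{\left(Q,1817 \right)} = 1808150 - 9 = 1808141$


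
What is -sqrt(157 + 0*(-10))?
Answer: -sqrt(157) ≈ -12.530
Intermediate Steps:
-sqrt(157 + 0*(-10)) = -sqrt(157 + 0) = -sqrt(157)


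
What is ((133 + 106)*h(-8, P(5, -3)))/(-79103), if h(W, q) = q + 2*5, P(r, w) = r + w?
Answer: -2868/79103 ≈ -0.036257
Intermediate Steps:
h(W, q) = 10 + q (h(W, q) = q + 10 = 10 + q)
((133 + 106)*h(-8, P(5, -3)))/(-79103) = ((133 + 106)*(10 + (5 - 3)))/(-79103) = (239*(10 + 2))*(-1/79103) = (239*12)*(-1/79103) = 2868*(-1/79103) = -2868/79103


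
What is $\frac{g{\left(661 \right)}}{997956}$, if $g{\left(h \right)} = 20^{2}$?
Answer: $\frac{100}{249489} \approx 0.00040082$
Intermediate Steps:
$g{\left(h \right)} = 400$
$\frac{g{\left(661 \right)}}{997956} = \frac{400}{997956} = 400 \cdot \frac{1}{997956} = \frac{100}{249489}$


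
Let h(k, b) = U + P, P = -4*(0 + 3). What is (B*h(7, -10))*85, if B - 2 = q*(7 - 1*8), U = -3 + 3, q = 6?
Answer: 4080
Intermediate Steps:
U = 0
P = -12 (P = -4*3 = -12)
h(k, b) = -12 (h(k, b) = 0 - 12 = -12)
B = -4 (B = 2 + 6*(7 - 1*8) = 2 + 6*(7 - 8) = 2 + 6*(-1) = 2 - 6 = -4)
(B*h(7, -10))*85 = -4*(-12)*85 = 48*85 = 4080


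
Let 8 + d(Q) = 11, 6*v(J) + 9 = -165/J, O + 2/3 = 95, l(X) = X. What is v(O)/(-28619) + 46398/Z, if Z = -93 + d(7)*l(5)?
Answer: -62630929150/105289301 ≈ -594.85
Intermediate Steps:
O = 283/3 (O = -⅔ + 95 = 283/3 ≈ 94.333)
v(J) = -3/2 - 55/(2*J) (v(J) = -3/2 + (-165/J)/6 = -3/2 - 55/(2*J))
d(Q) = 3 (d(Q) = -8 + 11 = 3)
Z = -78 (Z = -93 + 3*5 = -93 + 15 = -78)
v(O)/(-28619) + 46398/Z = ((-55 - 3*283/3)/(2*(283/3)))/(-28619) + 46398/(-78) = ((½)*(3/283)*(-55 - 283))*(-1/28619) + 46398*(-1/78) = ((½)*(3/283)*(-338))*(-1/28619) - 7733/13 = -507/283*(-1/28619) - 7733/13 = 507/8099177 - 7733/13 = -62630929150/105289301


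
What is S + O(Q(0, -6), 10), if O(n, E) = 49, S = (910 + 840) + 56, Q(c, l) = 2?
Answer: 1855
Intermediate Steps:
S = 1806 (S = 1750 + 56 = 1806)
S + O(Q(0, -6), 10) = 1806 + 49 = 1855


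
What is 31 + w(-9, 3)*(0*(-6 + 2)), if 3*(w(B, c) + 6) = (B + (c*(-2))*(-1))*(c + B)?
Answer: 31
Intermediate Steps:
w(B, c) = -6 + (B + c)*(B + 2*c)/3 (w(B, c) = -6 + ((B + (c*(-2))*(-1))*(c + B))/3 = -6 + ((B - 2*c*(-1))*(B + c))/3 = -6 + ((B + 2*c)*(B + c))/3 = -6 + ((B + c)*(B + 2*c))/3 = -6 + (B + c)*(B + 2*c)/3)
31 + w(-9, 3)*(0*(-6 + 2)) = 31 + (-6 + (⅓)*(-9)² + (⅔)*3² - 9*3)*(0*(-6 + 2)) = 31 + (-6 + (⅓)*81 + (⅔)*9 - 27)*(0*(-4)) = 31 + (-6 + 27 + 6 - 27)*0 = 31 + 0*0 = 31 + 0 = 31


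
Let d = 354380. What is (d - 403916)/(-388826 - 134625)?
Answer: 49536/523451 ≈ 0.094633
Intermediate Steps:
(d - 403916)/(-388826 - 134625) = (354380 - 403916)/(-388826 - 134625) = -49536/(-523451) = -49536*(-1/523451) = 49536/523451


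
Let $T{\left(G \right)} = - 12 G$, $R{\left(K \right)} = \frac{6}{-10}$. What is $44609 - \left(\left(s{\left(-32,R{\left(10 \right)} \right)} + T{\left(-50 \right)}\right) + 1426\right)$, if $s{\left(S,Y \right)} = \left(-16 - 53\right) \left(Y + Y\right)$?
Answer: $\frac{212501}{5} \approx 42500.0$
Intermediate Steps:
$R{\left(K \right)} = - \frac{3}{5}$ ($R{\left(K \right)} = 6 \left(- \frac{1}{10}\right) = - \frac{3}{5}$)
$s{\left(S,Y \right)} = - 138 Y$ ($s{\left(S,Y \right)} = - 69 \cdot 2 Y = - 138 Y$)
$44609 - \left(\left(s{\left(-32,R{\left(10 \right)} \right)} + T{\left(-50 \right)}\right) + 1426\right) = 44609 - \left(\left(\left(-138\right) \left(- \frac{3}{5}\right) - -600\right) + 1426\right) = 44609 - \left(\left(\frac{414}{5} + 600\right) + 1426\right) = 44609 - \left(\frac{3414}{5} + 1426\right) = 44609 - \frac{10544}{5} = \frac{212501}{5}$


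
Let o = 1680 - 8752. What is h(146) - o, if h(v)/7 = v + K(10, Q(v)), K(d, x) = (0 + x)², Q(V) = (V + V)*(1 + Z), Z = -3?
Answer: 2395486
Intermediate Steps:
Q(V) = -4*V (Q(V) = (V + V)*(1 - 3) = (2*V)*(-2) = -4*V)
K(d, x) = x²
h(v) = 7*v + 112*v² (h(v) = 7*(v + (-4*v)²) = 7*(v + 16*v²) = 7*v + 112*v²)
o = -7072
h(146) - o = 7*146*(1 + 16*146) - 1*(-7072) = 7*146*(1 + 2336) + 7072 = 7*146*2337 + 7072 = 2388414 + 7072 = 2395486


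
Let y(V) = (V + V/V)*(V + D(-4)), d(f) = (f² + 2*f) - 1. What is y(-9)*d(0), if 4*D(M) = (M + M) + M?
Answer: -96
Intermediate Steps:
D(M) = 3*M/4 (D(M) = ((M + M) + M)/4 = (2*M + M)/4 = (3*M)/4 = 3*M/4)
d(f) = -1 + f² + 2*f
y(V) = (1 + V)*(-3 + V) (y(V) = (V + V/V)*(V + (¾)*(-4)) = (V + 1)*(V - 3) = (1 + V)*(-3 + V))
y(-9)*d(0) = (-3 + (-9)² - 2*(-9))*(-1 + 0² + 2*0) = (-3 + 81 + 18)*(-1 + 0 + 0) = 96*(-1) = -96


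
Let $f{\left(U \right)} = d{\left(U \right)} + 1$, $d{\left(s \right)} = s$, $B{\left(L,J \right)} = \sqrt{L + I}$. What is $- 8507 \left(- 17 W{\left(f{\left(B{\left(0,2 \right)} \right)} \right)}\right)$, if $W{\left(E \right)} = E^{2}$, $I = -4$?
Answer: $-433857 + 578476 i \approx -4.3386 \cdot 10^{5} + 5.7848 \cdot 10^{5} i$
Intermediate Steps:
$B{\left(L,J \right)} = \sqrt{-4 + L}$ ($B{\left(L,J \right)} = \sqrt{L - 4} = \sqrt{-4 + L}$)
$f{\left(U \right)} = 1 + U$ ($f{\left(U \right)} = U + 1 = 1 + U$)
$- 8507 \left(- 17 W{\left(f{\left(B{\left(0,2 \right)} \right)} \right)}\right) = - 8507 \left(- 17 \left(1 + \sqrt{-4 + 0}\right)^{2}\right) = - 8507 \left(- 17 \left(1 + \sqrt{-4}\right)^{2}\right) = - 8507 \left(- 17 \left(1 + 2 i\right)^{2}\right) = 144619 \left(1 + 2 i\right)^{2}$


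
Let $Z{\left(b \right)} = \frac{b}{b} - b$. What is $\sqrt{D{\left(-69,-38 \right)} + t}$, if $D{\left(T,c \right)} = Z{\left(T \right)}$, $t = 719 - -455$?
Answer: $2 \sqrt{311} \approx 35.27$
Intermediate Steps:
$Z{\left(b \right)} = 1 - b$
$t = 1174$ ($t = 719 + 455 = 1174$)
$D{\left(T,c \right)} = 1 - T$
$\sqrt{D{\left(-69,-38 \right)} + t} = \sqrt{\left(1 - -69\right) + 1174} = \sqrt{\left(1 + 69\right) + 1174} = \sqrt{70 + 1174} = \sqrt{1244} = 2 \sqrt{311}$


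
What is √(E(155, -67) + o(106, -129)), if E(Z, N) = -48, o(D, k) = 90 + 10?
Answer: 2*√13 ≈ 7.2111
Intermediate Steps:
o(D, k) = 100
√(E(155, -67) + o(106, -129)) = √(-48 + 100) = √52 = 2*√13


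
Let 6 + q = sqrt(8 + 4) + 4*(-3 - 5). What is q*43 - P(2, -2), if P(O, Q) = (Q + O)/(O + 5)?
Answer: -1634 + 86*sqrt(3) ≈ -1485.0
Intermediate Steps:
P(O, Q) = (O + Q)/(5 + O)
q = -38 + 2*sqrt(3) (q = -6 + (sqrt(8 + 4) + 4*(-3 - 5)) = -6 + (sqrt(12) + 4*(-8)) = -6 + (2*sqrt(3) - 32) = -6 + (-32 + 2*sqrt(3)) = -38 + 2*sqrt(3) ≈ -34.536)
q*43 - P(2, -2) = (-38 + 2*sqrt(3))*43 - (2 - 2)/(5 + 2) = (-1634 + 86*sqrt(3)) - 0/7 = (-1634 + 86*sqrt(3)) - 1*0 = (-1634 + 86*sqrt(3)) + 0 = -1634 + 86*sqrt(3)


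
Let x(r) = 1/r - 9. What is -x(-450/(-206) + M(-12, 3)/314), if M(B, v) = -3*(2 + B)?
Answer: 315659/36870 ≈ 8.5614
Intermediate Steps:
M(B, v) = -6 - 3*B
x(r) = -9 + 1/r
-x(-450/(-206) + M(-12, 3)/314) = -(-9 + 1/(-450/(-206) + (-6 - 3*(-12))/314)) = -(-9 + 1/(-450*(-1/206) + (-6 + 36)*(1/314))) = -(-9 + 1/(225/103 + 30*(1/314))) = -(-9 + 1/(225/103 + 15/157)) = -(-9 + 1/(36870/16171)) = -(-9 + 16171/36870) = -1*(-315659/36870) = 315659/36870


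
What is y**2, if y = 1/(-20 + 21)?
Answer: 1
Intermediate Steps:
y = 1 (y = 1/1 = 1)
y**2 = 1**2 = 1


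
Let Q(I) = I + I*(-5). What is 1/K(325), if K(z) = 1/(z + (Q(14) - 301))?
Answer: -32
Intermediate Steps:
Q(I) = -4*I (Q(I) = I - 5*I = -4*I)
K(z) = 1/(-357 + z) (K(z) = 1/(z + (-4*14 - 301)) = 1/(z + (-56 - 301)) = 1/(z - 357) = 1/(-357 + z))
1/K(325) = 1/(1/(-357 + 325)) = 1/(1/(-32)) = 1/(-1/32) = -32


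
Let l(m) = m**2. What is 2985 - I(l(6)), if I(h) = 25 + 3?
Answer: 2957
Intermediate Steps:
I(h) = 28
2985 - I(l(6)) = 2985 - 1*28 = 2985 - 28 = 2957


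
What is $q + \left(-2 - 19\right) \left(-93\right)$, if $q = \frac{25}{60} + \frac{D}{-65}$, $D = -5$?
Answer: $\frac{304745}{156} \approx 1953.5$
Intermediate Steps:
$q = \frac{77}{156}$ ($q = \frac{25}{60} - \frac{5}{-65} = 25 \cdot \frac{1}{60} - - \frac{1}{13} = \frac{5}{12} + \frac{1}{13} = \frac{77}{156} \approx 0.49359$)
$q + \left(-2 - 19\right) \left(-93\right) = \frac{77}{156} + \left(-2 - 19\right) \left(-93\right) = \frac{77}{156} - -1953 = \frac{77}{156} + 1953 = \frac{304745}{156}$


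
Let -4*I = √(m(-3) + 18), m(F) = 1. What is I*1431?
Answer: -1431*√19/4 ≈ -1559.4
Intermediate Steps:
I = -√19/4 (I = -√(1 + 18)/4 = -√19/4 ≈ -1.0897)
I*1431 = -√19/4*1431 = -1431*√19/4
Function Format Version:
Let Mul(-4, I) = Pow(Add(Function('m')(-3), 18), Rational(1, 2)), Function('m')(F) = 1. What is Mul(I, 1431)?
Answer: Mul(Rational(-1431, 4), Pow(19, Rational(1, 2))) ≈ -1559.4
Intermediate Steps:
I = Mul(Rational(-1, 4), Pow(19, Rational(1, 2))) (I = Mul(Rational(-1, 4), Pow(Add(1, 18), Rational(1, 2))) = Mul(Rational(-1, 4), Pow(19, Rational(1, 2))) ≈ -1.0897)
Mul(I, 1431) = Mul(Mul(Rational(-1, 4), Pow(19, Rational(1, 2))), 1431) = Mul(Rational(-1431, 4), Pow(19, Rational(1, 2)))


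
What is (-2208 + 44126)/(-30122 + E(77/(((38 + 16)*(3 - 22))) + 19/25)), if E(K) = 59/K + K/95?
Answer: -1794562428118500/1285872832029239 ≈ -1.3956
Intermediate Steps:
E(K) = 59/K + K/95 (E(K) = 59/K + K*(1/95) = 59/K + K/95)
(-2208 + 44126)/(-30122 + E(77/(((38 + 16)*(3 - 22))) + 19/25)) = (-2208 + 44126)/(-30122 + (59/(77/(((38 + 16)*(3 - 22))) + 19/25) + (77/(((38 + 16)*(3 - 22))) + 19/25)/95)) = 41918/(-30122 + (59/(77/((54*(-19))) + 19*(1/25)) + (77/((54*(-19))) + 19*(1/25))/95)) = 41918/(-30122 + (59/(77/(-1026) + 19/25) + (77/(-1026) + 19/25)/95)) = 41918/(-30122 + (59/(77*(-1/1026) + 19/25) + (77*(-1/1026) + 19/25)/95)) = 41918/(-30122 + (59/(-77/1026 + 19/25) + (-77/1026 + 19/25)/95)) = 41918/(-30122 + (59/(17569/25650) + (1/95)*(17569/25650))) = 41918/(-30122 + (59*(25650/17569) + 17569/2436750)) = 41918/(-30122 + (1513350/17569 + 17569/2436750)) = 41918/(-30122 + 3687964282261/42811260750) = 41918/(-1285872832029239/42811260750) = 41918*(-42811260750/1285872832029239) = -1794562428118500/1285872832029239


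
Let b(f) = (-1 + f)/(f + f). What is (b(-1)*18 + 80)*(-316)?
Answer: -30968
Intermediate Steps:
b(f) = (-1 + f)/(2*f) (b(f) = (-1 + f)/((2*f)) = (-1 + f)*(1/(2*f)) = (-1 + f)/(2*f))
(b(-1)*18 + 80)*(-316) = (((½)*(-1 - 1)/(-1))*18 + 80)*(-316) = (((½)*(-1)*(-2))*18 + 80)*(-316) = (1*18 + 80)*(-316) = (18 + 80)*(-316) = 98*(-316) = -30968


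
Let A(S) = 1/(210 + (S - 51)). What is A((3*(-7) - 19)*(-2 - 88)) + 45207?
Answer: 169933114/3759 ≈ 45207.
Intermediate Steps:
A(S) = 1/(159 + S) (A(S) = 1/(210 + (-51 + S)) = 1/(159 + S))
A((3*(-7) - 19)*(-2 - 88)) + 45207 = 1/(159 + (3*(-7) - 19)*(-2 - 88)) + 45207 = 1/(159 + (-21 - 19)*(-90)) + 45207 = 1/(159 - 40*(-90)) + 45207 = 1/(159 + 3600) + 45207 = 1/3759 + 45207 = 169933114/3759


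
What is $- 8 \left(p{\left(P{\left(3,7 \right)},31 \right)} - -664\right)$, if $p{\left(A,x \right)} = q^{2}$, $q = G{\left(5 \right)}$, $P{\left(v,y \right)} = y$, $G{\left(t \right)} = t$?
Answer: $-5512$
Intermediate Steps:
$q = 5$
$p{\left(A,x \right)} = 25$ ($p{\left(A,x \right)} = 5^{2} = 25$)
$- 8 \left(p{\left(P{\left(3,7 \right)},31 \right)} - -664\right) = - 8 \left(25 - -664\right) = - 8 \left(25 + 664\right) = \left(-8\right) 689 = -5512$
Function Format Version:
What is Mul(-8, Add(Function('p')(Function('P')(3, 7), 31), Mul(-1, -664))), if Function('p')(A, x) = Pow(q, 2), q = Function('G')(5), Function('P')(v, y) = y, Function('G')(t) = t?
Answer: -5512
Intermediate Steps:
q = 5
Function('p')(A, x) = 25 (Function('p')(A, x) = Pow(5, 2) = 25)
Mul(-8, Add(Function('p')(Function('P')(3, 7), 31), Mul(-1, -664))) = Mul(-8, Add(25, Mul(-1, -664))) = Mul(-8, Add(25, 664)) = Mul(-8, 689) = -5512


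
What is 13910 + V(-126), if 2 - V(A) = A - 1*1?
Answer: 14039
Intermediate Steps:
V(A) = 3 - A (V(A) = 2 - (A - 1*1) = 2 - (A - 1) = 2 - (-1 + A) = 2 + (1 - A) = 3 - A)
13910 + V(-126) = 13910 + (3 - 1*(-126)) = 13910 + (3 + 126) = 13910 + 129 = 14039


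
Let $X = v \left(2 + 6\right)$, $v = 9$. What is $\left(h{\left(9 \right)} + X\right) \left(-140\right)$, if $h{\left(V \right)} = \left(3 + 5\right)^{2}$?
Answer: $-19040$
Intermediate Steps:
$h{\left(V \right)} = 64$ ($h{\left(V \right)} = 8^{2} = 64$)
$X = 72$ ($X = 9 \left(2 + 6\right) = 9 \cdot 8 = 72$)
$\left(h{\left(9 \right)} + X\right) \left(-140\right) = \left(64 + 72\right) \left(-140\right) = 136 \left(-140\right) = -19040$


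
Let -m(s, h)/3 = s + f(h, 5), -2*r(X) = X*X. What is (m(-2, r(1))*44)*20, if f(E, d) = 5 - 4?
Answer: 2640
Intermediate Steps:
r(X) = -X**2/2 (r(X) = -X*X/2 = -X**2/2)
f(E, d) = 1
m(s, h) = -3 - 3*s (m(s, h) = -3*(s + 1) = -3*(1 + s) = -3 - 3*s)
(m(-2, r(1))*44)*20 = ((-3 - 3*(-2))*44)*20 = ((-3 + 6)*44)*20 = (3*44)*20 = 132*20 = 2640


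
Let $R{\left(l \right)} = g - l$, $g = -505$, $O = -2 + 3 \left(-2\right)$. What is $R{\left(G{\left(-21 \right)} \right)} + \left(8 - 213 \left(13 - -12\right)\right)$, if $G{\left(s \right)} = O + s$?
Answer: $-5793$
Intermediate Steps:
$O = -8$ ($O = -2 - 6 = -8$)
$G{\left(s \right)} = -8 + s$
$R{\left(l \right)} = -505 - l$
$R{\left(G{\left(-21 \right)} \right)} + \left(8 - 213 \left(13 - -12\right)\right) = \left(-505 - \left(-8 - 21\right)\right) + \left(8 - 213 \left(13 - -12\right)\right) = \left(-505 - -29\right) + \left(8 - 213 \left(13 + 12\right)\right) = \left(-505 + 29\right) + \left(8 - 5325\right) = -476 + \left(8 - 5325\right) = -476 - 5317 = -5793$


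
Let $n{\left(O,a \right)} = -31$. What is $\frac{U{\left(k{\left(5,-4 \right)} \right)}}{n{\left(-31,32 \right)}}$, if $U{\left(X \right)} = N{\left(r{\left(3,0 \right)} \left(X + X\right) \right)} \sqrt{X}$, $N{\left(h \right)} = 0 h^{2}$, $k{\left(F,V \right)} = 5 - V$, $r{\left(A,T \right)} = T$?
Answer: $0$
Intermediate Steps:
$N{\left(h \right)} = 0$
$U{\left(X \right)} = 0$ ($U{\left(X \right)} = 0 \sqrt{X} = 0$)
$\frac{U{\left(k{\left(5,-4 \right)} \right)}}{n{\left(-31,32 \right)}} = \frac{0}{-31} = 0 \left(- \frac{1}{31}\right) = 0$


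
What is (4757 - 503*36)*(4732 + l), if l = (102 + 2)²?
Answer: -207581348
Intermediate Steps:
l = 10816 (l = 104² = 10816)
(4757 - 503*36)*(4732 + l) = (4757 - 503*36)*(4732 + 10816) = (4757 - 18108)*15548 = -13351*15548 = -207581348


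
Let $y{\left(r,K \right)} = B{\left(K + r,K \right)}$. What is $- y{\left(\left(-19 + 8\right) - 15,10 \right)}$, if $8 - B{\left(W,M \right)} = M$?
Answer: $2$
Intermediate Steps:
$B{\left(W,M \right)} = 8 - M$
$y{\left(r,K \right)} = 8 - K$
$- y{\left(\left(-19 + 8\right) - 15,10 \right)} = - (8 - 10) = \left(-1\right) \left(-2\right) = 2$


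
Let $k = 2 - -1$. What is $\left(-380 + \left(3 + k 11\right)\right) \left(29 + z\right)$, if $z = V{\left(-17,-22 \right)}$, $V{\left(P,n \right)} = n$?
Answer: $-2408$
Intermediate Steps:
$k = 3$ ($k = 2 + 1 = 3$)
$z = -22$
$\left(-380 + \left(3 + k 11\right)\right) \left(29 + z\right) = \left(-380 + \left(3 + 3 \cdot 11\right)\right) \left(29 - 22\right) = \left(-380 + \left(3 + 33\right)\right) 7 = \left(-380 + 36\right) 7 = \left(-344\right) 7 = -2408$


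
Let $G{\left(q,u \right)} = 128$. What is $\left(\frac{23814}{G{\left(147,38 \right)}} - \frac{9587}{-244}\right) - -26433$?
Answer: $\frac{104074151}{3904} \approx 26658.0$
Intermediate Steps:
$\left(\frac{23814}{G{\left(147,38 \right)}} - \frac{9587}{-244}\right) - -26433 = \left(\frac{23814}{128} - \frac{9587}{-244}\right) - -26433 = \left(23814 \cdot \frac{1}{128} - - \frac{9587}{244}\right) + 26433 = \left(\frac{11907}{64} + \frac{9587}{244}\right) + 26433 = \frac{879719}{3904} + 26433 = \frac{104074151}{3904}$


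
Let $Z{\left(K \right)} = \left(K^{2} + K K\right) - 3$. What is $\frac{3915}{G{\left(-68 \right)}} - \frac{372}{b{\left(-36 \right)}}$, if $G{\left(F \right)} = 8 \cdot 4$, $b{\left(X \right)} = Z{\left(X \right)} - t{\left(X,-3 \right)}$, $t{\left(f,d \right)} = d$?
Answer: $\frac{105581}{864} \approx 122.2$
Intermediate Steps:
$Z{\left(K \right)} = -3 + 2 K^{2}$ ($Z{\left(K \right)} = \left(K^{2} + K^{2}\right) - 3 = 2 K^{2} - 3 = -3 + 2 K^{2}$)
$b{\left(X \right)} = 2 X^{2}$ ($b{\left(X \right)} = \left(-3 + 2 X^{2}\right) - -3 = \left(-3 + 2 X^{2}\right) + 3 = 2 X^{2}$)
$G{\left(F \right)} = 32$
$\frac{3915}{G{\left(-68 \right)}} - \frac{372}{b{\left(-36 \right)}} = \frac{3915}{32} - \frac{372}{2 \left(-36\right)^{2}} = 3915 \cdot \frac{1}{32} - \frac{372}{2 \cdot 1296} = \frac{3915}{32} - \frac{372}{2592} = \frac{3915}{32} - \frac{31}{216} = \frac{105581}{864}$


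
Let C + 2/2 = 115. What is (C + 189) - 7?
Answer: 296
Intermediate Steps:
C = 114 (C = -1 + 115 = 114)
(C + 189) - 7 = (114 + 189) - 7 = 303 - 7 = 296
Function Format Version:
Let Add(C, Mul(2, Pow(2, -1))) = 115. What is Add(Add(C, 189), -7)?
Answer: 296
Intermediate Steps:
C = 114 (C = Add(-1, 115) = 114)
Add(Add(C, 189), -7) = Add(Add(114, 189), -7) = Add(303, -7) = 296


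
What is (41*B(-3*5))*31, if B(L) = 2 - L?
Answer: 21607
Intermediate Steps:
(41*B(-3*5))*31 = (41*(2 - (-3)*5))*31 = (41*(2 - 1*(-15)))*31 = (41*(2 + 15))*31 = (41*17)*31 = 697*31 = 21607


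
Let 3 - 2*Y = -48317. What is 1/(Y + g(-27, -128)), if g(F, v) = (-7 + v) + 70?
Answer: 1/24095 ≈ 4.1502e-5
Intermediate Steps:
Y = 24160 (Y = 3/2 - ½*(-48317) = 3/2 + 48317/2 = 24160)
g(F, v) = 63 + v
1/(Y + g(-27, -128)) = 1/(24160 + (63 - 128)) = 1/(24160 - 65) = 1/24095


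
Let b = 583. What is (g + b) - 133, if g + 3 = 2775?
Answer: 3222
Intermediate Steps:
g = 2772 (g = -3 + 2775 = 2772)
(g + b) - 133 = (2772 + 583) - 133 = 3355 - 133 = 3222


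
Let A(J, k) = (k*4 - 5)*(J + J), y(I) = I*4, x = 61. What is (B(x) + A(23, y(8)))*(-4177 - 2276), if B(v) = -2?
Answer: -36498168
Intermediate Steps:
y(I) = 4*I
A(J, k) = 2*J*(-5 + 4*k) (A(J, k) = (4*k - 5)*(2*J) = (-5 + 4*k)*(2*J) = 2*J*(-5 + 4*k))
(B(x) + A(23, y(8)))*(-4177 - 2276) = (-2 + 2*23*(-5 + 4*(4*8)))*(-4177 - 2276) = (-2 + 2*23*(-5 + 4*32))*(-6453) = (-2 + 2*23*(-5 + 128))*(-6453) = (-2 + 2*23*123)*(-6453) = (-2 + 5658)*(-6453) = 5656*(-6453) = -36498168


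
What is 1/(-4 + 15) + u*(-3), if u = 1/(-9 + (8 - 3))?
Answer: 37/44 ≈ 0.84091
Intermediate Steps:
u = -1/4 (u = 1/(-9 + 5) = 1/(-4) = -1/4 ≈ -0.25000)
1/(-4 + 15) + u*(-3) = 1/(-4 + 15) - 1/4*(-3) = 1/11 + 3/4 = 37/44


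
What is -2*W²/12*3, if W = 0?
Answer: 0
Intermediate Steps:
-2*W²/12*3 = -2*0²/12*3 = -0/12*3 = -2*0*3 = 0*3 = 0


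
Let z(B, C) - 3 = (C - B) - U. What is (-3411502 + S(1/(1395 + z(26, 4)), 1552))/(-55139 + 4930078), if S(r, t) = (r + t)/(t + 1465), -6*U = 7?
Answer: -12149561050180/17361378632467 ≈ -0.69980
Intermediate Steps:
U = -7/6 (U = -⅙*7 = -7/6 ≈ -1.1667)
z(B, C) = 25/6 + C - B (z(B, C) = 3 + ((C - B) - 1*(-7/6)) = 3 + ((C - B) + 7/6) = 3 + (7/6 + C - B) = 25/6 + C - B)
S(r, t) = (r + t)/(1465 + t)
(-3411502 + S(1/(1395 + z(26, 4)), 1552))/(-55139 + 4930078) = (-3411502 + (1/(1395 + (25/6 + 4 - 1*26)) + 1552)/(1465 + 1552))/(-55139 + 4930078) = (-3411502 + (1/(1395 + (25/6 + 4 - 26)) + 1552)/3017)/4874939 = (-3411502 + (1/(1395 - 107/6) + 1552)/3017)*(1/4874939) = (-3411502 + (1/(8263/6) + 1552)/3017)*(1/4874939) = (-3411502 + (6/8263 + 1552)/3017)*(1/4874939) = (-3411502 + (1/3017)*(12824182/8263))*(1/4874939) = (-3411502 + 1832026/3561353)*(1/4874939) = -12149561050180/3561353*1/4874939 = -12149561050180/17361378632467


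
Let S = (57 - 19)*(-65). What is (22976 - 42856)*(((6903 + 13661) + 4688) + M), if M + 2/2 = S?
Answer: -452886280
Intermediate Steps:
S = -2470 (S = 38*(-65) = -2470)
M = -2471 (M = -1 - 2470 = -2471)
(22976 - 42856)*(((6903 + 13661) + 4688) + M) = (22976 - 42856)*(((6903 + 13661) + 4688) - 2471) = -19880*((20564 + 4688) - 2471) = -19880*(25252 - 2471) = -19880*22781 = -452886280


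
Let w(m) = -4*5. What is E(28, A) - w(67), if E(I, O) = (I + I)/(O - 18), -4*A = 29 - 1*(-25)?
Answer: 164/9 ≈ 18.222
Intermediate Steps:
A = -27/2 (A = -(29 - 1*(-25))/4 = -(29 + 25)/4 = -1/4*54 = -27/2 ≈ -13.500)
w(m) = -20
E(I, O) = 2*I/(-18 + O) (E(I, O) = (2*I)/(-18 + O) = 2*I/(-18 + O))
E(28, A) - w(67) = 2*28/(-18 - 27/2) - 1*(-20) = 2*28/(-63/2) + 20 = 2*28*(-2/63) + 20 = -16/9 + 20 = 164/9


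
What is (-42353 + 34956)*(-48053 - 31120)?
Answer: 585642681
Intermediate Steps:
(-42353 + 34956)*(-48053 - 31120) = -7397*(-79173) = 585642681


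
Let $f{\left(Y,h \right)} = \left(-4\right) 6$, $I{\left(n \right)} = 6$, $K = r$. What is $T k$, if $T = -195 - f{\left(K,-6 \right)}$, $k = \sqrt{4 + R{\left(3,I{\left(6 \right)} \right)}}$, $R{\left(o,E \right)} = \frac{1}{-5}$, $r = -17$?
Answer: $- \frac{171 \sqrt{95}}{5} \approx -333.34$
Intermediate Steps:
$K = -17$
$R{\left(o,E \right)} = - \frac{1}{5}$
$f{\left(Y,h \right)} = -24$
$k = \frac{\sqrt{95}}{5}$ ($k = \sqrt{4 - \frac{1}{5}} = \sqrt{\frac{19}{5}} = \frac{\sqrt{95}}{5} \approx 1.9494$)
$T = -171$ ($T = -195 - -24 = -195 + 24 = -171$)
$T k = - 171 \frac{\sqrt{95}}{5} = - \frac{171 \sqrt{95}}{5}$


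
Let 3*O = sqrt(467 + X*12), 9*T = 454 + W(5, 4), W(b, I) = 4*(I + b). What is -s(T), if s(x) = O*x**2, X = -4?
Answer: -240100*sqrt(419)/243 ≈ -20225.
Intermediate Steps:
W(b, I) = 4*I + 4*b
T = 490/9 (T = (454 + (4*4 + 4*5))/9 = (454 + (16 + 20))/9 = (454 + 36)/9 = (1/9)*490 = 490/9 ≈ 54.444)
O = sqrt(419)/3 (O = sqrt(467 - 4*12)/3 = sqrt(467 - 48)/3 = sqrt(419)/3 ≈ 6.8232)
s(x) = sqrt(419)*x**2/3 (s(x) = (sqrt(419)/3)*x**2 = sqrt(419)*x**2/3)
-s(T) = -sqrt(419)*(490/9)**2/3 = -sqrt(419)*240100/(3*81) = -240100*sqrt(419)/243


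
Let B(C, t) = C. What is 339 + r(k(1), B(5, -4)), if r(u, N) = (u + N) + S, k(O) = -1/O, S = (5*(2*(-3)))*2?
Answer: 283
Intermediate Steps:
S = -60 (S = (5*(-6))*2 = -30*2 = -60)
r(u, N) = -60 + N + u (r(u, N) = (u + N) - 60 = (N + u) - 60 = -60 + N + u)
339 + r(k(1), B(5, -4)) = 339 + (-60 + 5 - 1/1) = 339 + (-60 + 5 - 1*1) = 339 + (-60 + 5 - 1) = 339 - 56 = 283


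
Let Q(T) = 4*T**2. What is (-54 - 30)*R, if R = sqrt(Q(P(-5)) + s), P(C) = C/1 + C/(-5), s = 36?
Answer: -840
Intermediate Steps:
P(C) = 4*C/5 (P(C) = C*1 + C*(-1/5) = C - C/5 = 4*C/5)
R = 10 (R = sqrt(4*((4/5)*(-5))**2 + 36) = sqrt(4*(-4)**2 + 36) = sqrt(4*16 + 36) = sqrt(64 + 36) = sqrt(100) = 10)
(-54 - 30)*R = (-54 - 30)*10 = -84*10 = -840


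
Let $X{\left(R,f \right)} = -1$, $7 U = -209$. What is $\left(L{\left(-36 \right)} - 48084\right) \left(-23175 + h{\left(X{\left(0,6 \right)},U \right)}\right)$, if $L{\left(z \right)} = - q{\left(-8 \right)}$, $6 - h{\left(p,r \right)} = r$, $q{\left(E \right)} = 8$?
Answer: $\frac{7789653608}{7} \approx 1.1128 \cdot 10^{9}$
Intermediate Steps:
$U = - \frac{209}{7}$ ($U = \frac{1}{7} \left(-209\right) = - \frac{209}{7} \approx -29.857$)
$h{\left(p,r \right)} = 6 - r$
$L{\left(z \right)} = -8$ ($L{\left(z \right)} = \left(-1\right) 8 = -8$)
$\left(L{\left(-36 \right)} - 48084\right) \left(-23175 + h{\left(X{\left(0,6 \right)},U \right)}\right) = \left(-8 - 48084\right) \left(-23175 + \left(6 - - \frac{209}{7}\right)\right) = - 48092 \left(-23175 + \left(6 + \frac{209}{7}\right)\right) = - 48092 \left(-23175 + \frac{251}{7}\right) = \left(-48092\right) \left(- \frac{161974}{7}\right) = \frac{7789653608}{7}$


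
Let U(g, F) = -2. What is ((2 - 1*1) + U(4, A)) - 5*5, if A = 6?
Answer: -26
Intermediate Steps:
((2 - 1*1) + U(4, A)) - 5*5 = ((2 - 1*1) - 2) - 5*5 = ((2 - 1) - 2) - 25 = (1 - 2) - 25 = -1 - 25 = -26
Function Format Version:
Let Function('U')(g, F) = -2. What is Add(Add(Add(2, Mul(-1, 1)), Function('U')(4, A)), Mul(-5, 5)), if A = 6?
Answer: -26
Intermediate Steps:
Add(Add(Add(2, Mul(-1, 1)), Function('U')(4, A)), Mul(-5, 5)) = Add(Add(Add(2, Mul(-1, 1)), -2), Mul(-5, 5)) = Add(Add(Add(2, -1), -2), -25) = Add(Add(1, -2), -25) = Add(-1, -25) = -26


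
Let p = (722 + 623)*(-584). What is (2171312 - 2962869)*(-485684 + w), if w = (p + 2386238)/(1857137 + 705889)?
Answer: 164224214566477247/427171 ≈ 3.8445e+11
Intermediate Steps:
p = -785480 (p = 1345*(-584) = -785480)
w = 266793/427171 (w = (-785480 + 2386238)/(1857137 + 705889) = 1600758/2563026 = 1600758*(1/2563026) = 266793/427171 ≈ 0.62456)
(2171312 - 2962869)*(-485684 + w) = (2171312 - 2962869)*(-485684 + 266793/427171) = -791557*(-207469853171/427171) = 164224214566477247/427171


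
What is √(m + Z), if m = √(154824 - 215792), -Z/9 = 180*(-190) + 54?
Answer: √(307314 + 2*I*√15242) ≈ 554.36 + 0.223*I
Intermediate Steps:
Z = 307314 (Z = -9*(180*(-190) + 54) = -9*(-34200 + 54) = -9*(-34146) = 307314)
m = 2*I*√15242 (m = √(-60968) = 2*I*√15242 ≈ 246.92*I)
√(m + Z) = √(2*I*√15242 + 307314) = √(307314 + 2*I*√15242)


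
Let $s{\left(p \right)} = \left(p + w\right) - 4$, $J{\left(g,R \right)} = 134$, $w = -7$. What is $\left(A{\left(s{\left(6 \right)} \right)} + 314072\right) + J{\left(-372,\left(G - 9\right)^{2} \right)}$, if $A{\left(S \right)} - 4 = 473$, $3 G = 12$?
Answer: $314683$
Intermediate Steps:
$G = 4$ ($G = \frac{1}{3} \cdot 12 = 4$)
$s{\left(p \right)} = -11 + p$ ($s{\left(p \right)} = \left(p - 7\right) - 4 = \left(-7 + p\right) - 4 = -11 + p$)
$A{\left(S \right)} = 477$ ($A{\left(S \right)} = 4 + 473 = 477$)
$\left(A{\left(s{\left(6 \right)} \right)} + 314072\right) + J{\left(-372,\left(G - 9\right)^{2} \right)} = \left(477 + 314072\right) + 134 = 314549 + 134 = 314683$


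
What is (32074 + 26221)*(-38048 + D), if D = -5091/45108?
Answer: -33350069620375/15036 ≈ -2.2180e+9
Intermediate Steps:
D = -1697/15036 (D = -5091*1/45108 = -1697/15036 ≈ -0.11286)
(32074 + 26221)*(-38048 + D) = (32074 + 26221)*(-38048 - 1697/15036) = 58295*(-572091425/15036) = -33350069620375/15036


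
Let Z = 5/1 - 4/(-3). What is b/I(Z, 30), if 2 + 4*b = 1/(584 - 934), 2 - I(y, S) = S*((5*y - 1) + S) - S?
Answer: 701/2503200 ≈ 0.00028004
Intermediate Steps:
Z = 19/3 (Z = 5*1 - 4*(-1/3) = 5 + 4/3 = 19/3 ≈ 6.3333)
I(y, S) = 2 + S - S*(-1 + S + 5*y) (I(y, S) = 2 - (S*((5*y - 1) + S) - S) = 2 - (S*((-1 + 5*y) + S) - S) = 2 - (S*(-1 + S + 5*y) - S) = 2 - (-S + S*(-1 + S + 5*y)) = 2 + (S - S*(-1 + S + 5*y)) = 2 + S - S*(-1 + S + 5*y))
b = -701/1400 (b = -1/2 + 1/(4*(584 - 934)) = -1/2 + (1/4)/(-350) = -1/2 + (1/4)*(-1/350) = -1/2 - 1/1400 = -701/1400 ≈ -0.50071)
b/I(Z, 30) = -701/(1400*(2 - 1*30**2 + 2*30 - 5*30*19/3)) = -701/(1400*(2 - 1*900 + 60 - 950)) = -701/(1400*(2 - 900 + 60 - 950)) = -701/1400/(-1788) = -701/1400*(-1/1788) = 701/2503200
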